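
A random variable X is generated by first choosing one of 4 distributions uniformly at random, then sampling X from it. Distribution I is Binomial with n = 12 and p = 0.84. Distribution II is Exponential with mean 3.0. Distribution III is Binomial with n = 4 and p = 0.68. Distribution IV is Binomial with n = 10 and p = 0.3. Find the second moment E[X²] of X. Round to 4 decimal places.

For each component E[X²] = Var + (mean)², giving I: 103.219; II: 18; III: 8.2688; IV: 11.1.
Overall E[X²] = 0.25·103.219 + 0.25·18 + 0.25·8.2688 + 0.25·11.1 = 35.147.

35.1470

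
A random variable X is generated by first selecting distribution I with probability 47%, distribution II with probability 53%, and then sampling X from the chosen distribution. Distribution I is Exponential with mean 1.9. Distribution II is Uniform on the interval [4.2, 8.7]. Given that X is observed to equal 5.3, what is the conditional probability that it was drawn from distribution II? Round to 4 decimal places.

0.8857

Likelihoods f(5.3 | ·): I: 0.032344; II: 0.222222.
Posterior ∝ prior × likelihood. Numerator for II: 0.53·0.222222 = 0.117778.
Normalizing constant: 0.47·0.032344 + 0.53·0.222222 = 0.132979.
P(II | observation) = 0.117778 / 0.132979 = 0.885684.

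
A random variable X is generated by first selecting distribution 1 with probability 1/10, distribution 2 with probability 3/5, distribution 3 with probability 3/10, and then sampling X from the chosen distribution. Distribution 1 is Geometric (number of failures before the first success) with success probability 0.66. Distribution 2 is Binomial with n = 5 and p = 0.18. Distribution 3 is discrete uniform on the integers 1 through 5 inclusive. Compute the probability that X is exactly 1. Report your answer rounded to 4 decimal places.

0.3266

Conditional on each component, P(X = 1): 1: 0.2244; 2: 0.40691; 3: 0.2.
By total probability, P(X = 1) = 0.1·0.2244 + 0.6·0.40691 + 0.3·0.2 = 0.326586.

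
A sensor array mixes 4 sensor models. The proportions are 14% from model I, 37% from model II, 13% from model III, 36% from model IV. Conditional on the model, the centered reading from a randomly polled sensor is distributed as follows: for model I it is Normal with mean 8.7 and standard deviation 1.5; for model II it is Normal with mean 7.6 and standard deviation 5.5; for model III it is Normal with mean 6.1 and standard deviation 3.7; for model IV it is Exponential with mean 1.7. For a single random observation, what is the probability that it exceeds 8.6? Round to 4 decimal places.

Conditional on each model, P(X > 8.6): I: 0.526576; II: 0.427863; III: 0.249623; IV: 0.00635303.
By total probability, P(X > 8.6) = 0.14·0.526576 + 0.37·0.427863 + 0.13·0.249623 + 0.36·0.00635303 = 0.266768.

0.2668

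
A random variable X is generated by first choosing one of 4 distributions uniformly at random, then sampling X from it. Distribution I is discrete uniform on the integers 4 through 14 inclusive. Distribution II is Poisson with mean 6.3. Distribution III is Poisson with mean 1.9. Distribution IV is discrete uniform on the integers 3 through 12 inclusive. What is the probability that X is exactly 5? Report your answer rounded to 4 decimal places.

Conditional on each component, P(X = 5): I: 0.0909091; II: 0.151868; III: 0.0308622; IV: 0.1.
By total probability, P(X = 5) = 0.25·0.0909091 + 0.25·0.151868 + 0.25·0.0308622 + 0.25·0.1 = 0.0934098.

0.0934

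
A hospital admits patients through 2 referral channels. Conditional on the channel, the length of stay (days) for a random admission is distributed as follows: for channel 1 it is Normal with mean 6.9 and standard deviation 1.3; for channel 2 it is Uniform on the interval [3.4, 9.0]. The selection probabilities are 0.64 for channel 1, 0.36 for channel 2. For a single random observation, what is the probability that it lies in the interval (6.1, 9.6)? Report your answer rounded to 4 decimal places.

0.6421

Conditional on each channel, P(6.1 < X < 9.6): 1: 0.711945; 2: 0.517857.
By total probability, P(6.1 < X < 9.6) = 0.64·0.711945 + 0.36·0.517857 = 0.642074.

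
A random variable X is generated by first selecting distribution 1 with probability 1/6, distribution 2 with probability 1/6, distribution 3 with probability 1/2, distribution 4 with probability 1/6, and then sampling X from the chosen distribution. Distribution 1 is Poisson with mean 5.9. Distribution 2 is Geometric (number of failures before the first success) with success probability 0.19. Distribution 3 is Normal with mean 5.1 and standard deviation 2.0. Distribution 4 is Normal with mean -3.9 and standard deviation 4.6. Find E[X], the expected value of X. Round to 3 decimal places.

Component means — 1: 5.9; 2: 4.26316; 3: 5.1; 4: -3.9.
E[X] = 0.166667·5.9 + 0.166667·4.26316 + 0.5·5.1 + 0.166667·-3.9 = 3.59386.

3.594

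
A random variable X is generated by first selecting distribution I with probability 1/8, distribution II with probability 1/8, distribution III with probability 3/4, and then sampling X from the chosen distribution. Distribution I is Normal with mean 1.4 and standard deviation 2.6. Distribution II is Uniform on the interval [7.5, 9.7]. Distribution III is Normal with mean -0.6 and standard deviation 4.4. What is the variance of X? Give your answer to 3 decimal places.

Per component, I: μ=1.4, E[X²]=8.72; II: μ=8.6, E[X²]=74.3633; III: μ=-0.6, E[X²]=19.72.
E[X] = 0.125·1.4 + 0.125·8.6 + 0.75·-0.6 = 0.8.
E[X²] = 0.125·8.72 + 0.125·74.3633 + 0.75·19.72 = 25.1754.
Var(X) = E[X²] − (E[X])² = 25.1754 − 0.64 = 24.5354.

24.535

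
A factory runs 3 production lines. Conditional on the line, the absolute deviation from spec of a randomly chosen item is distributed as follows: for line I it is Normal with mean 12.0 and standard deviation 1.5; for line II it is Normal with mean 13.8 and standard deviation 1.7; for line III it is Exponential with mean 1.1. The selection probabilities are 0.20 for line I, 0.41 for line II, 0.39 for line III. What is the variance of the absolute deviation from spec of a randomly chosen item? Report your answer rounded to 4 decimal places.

37.4299

Per component, I: μ=12, E[X²]=146.25; II: μ=13.8, E[X²]=193.33; III: μ=1.1, E[X²]=2.42.
E[X] = 0.2·12 + 0.41·13.8 + 0.39·1.1 = 8.487.
E[X²] = 0.2·146.25 + 0.41·193.33 + 0.39·2.42 = 109.459.
Var(X) = E[X²] − (E[X])² = 109.459 − 72.0292 = 37.4299.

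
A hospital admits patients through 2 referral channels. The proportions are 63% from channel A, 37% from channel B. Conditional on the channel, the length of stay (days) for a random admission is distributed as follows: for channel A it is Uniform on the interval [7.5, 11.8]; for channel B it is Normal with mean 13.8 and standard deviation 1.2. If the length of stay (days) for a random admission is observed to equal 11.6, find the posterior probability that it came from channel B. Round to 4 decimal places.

0.1352

Likelihoods f(11.6 | ·): A: 0.232558; B: 0.061926.
Posterior ∝ prior × likelihood. Numerator for B: 0.37·0.061926 = 0.0229126.
Normalizing constant: 0.63·0.232558 + 0.37·0.061926 = 0.169424.
P(B | observation) = 0.0229126 / 0.169424 = 0.135238.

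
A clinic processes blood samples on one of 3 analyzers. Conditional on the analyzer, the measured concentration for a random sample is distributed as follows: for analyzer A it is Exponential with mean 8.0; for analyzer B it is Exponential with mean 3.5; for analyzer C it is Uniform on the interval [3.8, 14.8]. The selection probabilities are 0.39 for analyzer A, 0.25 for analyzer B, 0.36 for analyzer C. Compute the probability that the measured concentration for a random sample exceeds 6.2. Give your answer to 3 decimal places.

0.504

Conditional on each analyzer, P(X > 6.2): A: 0.460704; B: 0.17009; C: 0.781818.
By total probability, P(X > 6.2) = 0.39·0.460704 + 0.25·0.17009 + 0.36·0.781818 = 0.503651.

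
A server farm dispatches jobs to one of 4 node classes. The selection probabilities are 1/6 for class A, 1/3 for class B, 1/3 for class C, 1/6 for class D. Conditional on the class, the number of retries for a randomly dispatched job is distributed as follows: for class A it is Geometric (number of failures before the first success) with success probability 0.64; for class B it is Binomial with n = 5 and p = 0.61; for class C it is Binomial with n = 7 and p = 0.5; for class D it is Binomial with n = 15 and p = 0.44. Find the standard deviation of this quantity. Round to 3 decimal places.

Per component, A: μ=0.5625, E[X²]=1.19531; B: μ=3.05, E[X²]=10.492; C: μ=3.5, E[X²]=14; D: μ=6.6, E[X²]=47.256.
E[X] = 0.166667·0.5625 + 0.333333·3.05 + 0.333333·3.5 + 0.166667·6.6 = 3.37708.
E[X²] = 0.166667·1.19531 + 0.333333·10.492 + 0.333333·14 + 0.166667·47.256 = 16.2392.
Var(X) = E[X²] − (E[X])² = 16.2392 − 11.4047 = 4.83453.
SD(X) = √4.83453 = 2.19876.

2.199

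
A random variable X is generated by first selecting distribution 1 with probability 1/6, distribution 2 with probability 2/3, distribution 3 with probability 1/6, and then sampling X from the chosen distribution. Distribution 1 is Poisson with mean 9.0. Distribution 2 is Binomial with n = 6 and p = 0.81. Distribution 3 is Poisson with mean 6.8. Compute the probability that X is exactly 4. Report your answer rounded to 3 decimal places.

0.178

Conditional on each component, P(X = 4): 1: 0.0337372; 2: 0.233098; 3: 0.0992252.
By total probability, P(X = 4) = 0.166667·0.0337372 + 0.666667·0.233098 + 0.166667·0.0992252 = 0.177559.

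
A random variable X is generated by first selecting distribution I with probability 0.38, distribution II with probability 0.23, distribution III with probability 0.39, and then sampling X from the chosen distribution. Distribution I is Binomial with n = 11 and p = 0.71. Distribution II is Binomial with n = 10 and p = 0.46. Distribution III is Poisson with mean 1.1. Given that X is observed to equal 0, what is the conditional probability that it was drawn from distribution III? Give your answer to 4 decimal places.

0.9963

Likelihoods P(X=0 | ·): I: 1.22005e-06; II: 0.00210833; III: 0.332871.
Posterior ∝ prior × likelihood. Numerator for III: 0.39·0.332871 = 0.12982.
Normalizing constant: 0.38·1.22005e-06 + 0.23·0.00210833 + 0.39·0.332871 = 0.130305.
P(III | observation) = 0.12982 / 0.130305 = 0.996275.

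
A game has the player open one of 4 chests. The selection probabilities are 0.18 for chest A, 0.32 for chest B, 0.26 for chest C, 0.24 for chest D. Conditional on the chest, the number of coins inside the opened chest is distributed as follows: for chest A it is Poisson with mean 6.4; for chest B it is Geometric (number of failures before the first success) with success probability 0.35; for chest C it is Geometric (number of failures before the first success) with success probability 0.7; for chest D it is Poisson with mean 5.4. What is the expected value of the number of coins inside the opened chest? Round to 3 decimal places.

Component means — A: 6.4; B: 1.85714; C: 0.428571; D: 5.4.
E[X] = 0.18·6.4 + 0.32·1.85714 + 0.26·0.428571 + 0.24·5.4 = 3.15371.

3.154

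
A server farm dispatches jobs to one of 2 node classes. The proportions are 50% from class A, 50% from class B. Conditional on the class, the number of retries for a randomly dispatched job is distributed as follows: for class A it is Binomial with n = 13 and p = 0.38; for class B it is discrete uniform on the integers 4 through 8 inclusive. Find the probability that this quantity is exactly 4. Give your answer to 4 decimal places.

0.2009

Conditional on each class, P(X = 4): A: 0.201821; B: 0.2.
By total probability, P(X = 4) = 0.5·0.201821 + 0.5·0.2 = 0.20091.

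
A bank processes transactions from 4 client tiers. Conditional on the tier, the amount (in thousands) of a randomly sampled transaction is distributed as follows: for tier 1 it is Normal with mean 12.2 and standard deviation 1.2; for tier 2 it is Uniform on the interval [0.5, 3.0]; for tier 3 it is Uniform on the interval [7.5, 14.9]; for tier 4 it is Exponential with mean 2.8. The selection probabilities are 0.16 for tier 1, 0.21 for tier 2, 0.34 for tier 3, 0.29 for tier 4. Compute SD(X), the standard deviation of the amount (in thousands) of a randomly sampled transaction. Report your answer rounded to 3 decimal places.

5.039

Per component, 1: μ=12.2, E[X²]=150.28; 2: μ=1.75, E[X²]=3.58333; 3: μ=11.2, E[X²]=130.003; 4: μ=2.8, E[X²]=15.68.
E[X] = 0.16·12.2 + 0.21·1.75 + 0.34·11.2 + 0.29·2.8 = 6.9395.
E[X²] = 0.16·150.28 + 0.21·3.58333 + 0.34·130.003 + 0.29·15.68 = 73.5456.
Var(X) = E[X²] − (E[X])² = 73.5456 − 48.1567 = 25.389.
SD(X) = √25.389 = 5.03875.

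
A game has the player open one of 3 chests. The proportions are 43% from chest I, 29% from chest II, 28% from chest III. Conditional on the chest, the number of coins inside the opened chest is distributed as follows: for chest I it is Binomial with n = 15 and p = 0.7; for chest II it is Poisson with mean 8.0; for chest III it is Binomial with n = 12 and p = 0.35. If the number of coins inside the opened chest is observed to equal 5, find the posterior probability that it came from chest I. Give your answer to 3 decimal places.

0.015

Likelihoods P(X=5 | ·): I: 0.00298029; II: 0.0916037; III: 0.20392.
Posterior ∝ prior × likelihood. Numerator for I: 0.43·0.00298029 = 0.00128152.
Normalizing constant: 0.43·0.00298029 + 0.29·0.0916037 + 0.28·0.20392 = 0.0849441.
P(I | observation) = 0.00128152 / 0.0849441 = 0.0150867.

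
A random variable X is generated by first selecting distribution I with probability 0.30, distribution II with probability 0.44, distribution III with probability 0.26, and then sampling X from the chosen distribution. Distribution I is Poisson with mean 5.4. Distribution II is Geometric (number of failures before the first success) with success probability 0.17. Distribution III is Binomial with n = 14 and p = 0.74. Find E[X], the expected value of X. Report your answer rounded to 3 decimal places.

6.462

Component means — I: 5.4; II: 4.88235; III: 10.36.
E[X] = 0.3·5.4 + 0.44·4.88235 + 0.26·10.36 = 6.46184.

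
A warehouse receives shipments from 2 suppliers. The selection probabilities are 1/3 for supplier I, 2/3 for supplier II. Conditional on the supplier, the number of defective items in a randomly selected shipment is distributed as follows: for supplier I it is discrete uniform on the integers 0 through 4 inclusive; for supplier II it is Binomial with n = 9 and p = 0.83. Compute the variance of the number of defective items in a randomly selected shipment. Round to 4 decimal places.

Per component, I: μ=2, E[X²]=6; II: μ=7.47, E[X²]=57.0708.
E[X] = 0.333333·2 + 0.666667·7.47 = 5.64667.
E[X²] = 0.333333·6 + 0.666667·57.0708 = 40.0472.
Var(X) = E[X²] − (E[X])² = 40.0472 − 31.8848 = 8.16236.

8.1624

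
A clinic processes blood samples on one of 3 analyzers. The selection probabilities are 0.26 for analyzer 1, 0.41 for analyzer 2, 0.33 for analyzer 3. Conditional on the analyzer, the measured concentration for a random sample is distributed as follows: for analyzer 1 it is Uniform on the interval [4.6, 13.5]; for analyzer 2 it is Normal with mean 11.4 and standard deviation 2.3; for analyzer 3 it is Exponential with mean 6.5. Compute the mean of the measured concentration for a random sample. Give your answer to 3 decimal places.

9.172

Component means — 1: 9.05; 2: 11.4; 3: 6.5.
E[X] = 0.26·9.05 + 0.41·11.4 + 0.33·6.5 = 9.172.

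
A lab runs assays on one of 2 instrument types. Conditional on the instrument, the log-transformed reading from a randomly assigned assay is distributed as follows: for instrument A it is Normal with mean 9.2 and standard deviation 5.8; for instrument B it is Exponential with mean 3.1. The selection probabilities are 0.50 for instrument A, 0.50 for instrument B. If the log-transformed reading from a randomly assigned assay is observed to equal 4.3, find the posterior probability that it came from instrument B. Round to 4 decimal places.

0.6260

Likelihoods f(4.3 | ·): A: 0.048139; B: 0.0805805.
Posterior ∝ prior × likelihood. Numerator for B: 0.5·0.0805805 = 0.0402902.
Normalizing constant: 0.5·0.048139 + 0.5·0.0805805 = 0.0643597.
P(B | observation) = 0.0402902 / 0.0643597 = 0.626016.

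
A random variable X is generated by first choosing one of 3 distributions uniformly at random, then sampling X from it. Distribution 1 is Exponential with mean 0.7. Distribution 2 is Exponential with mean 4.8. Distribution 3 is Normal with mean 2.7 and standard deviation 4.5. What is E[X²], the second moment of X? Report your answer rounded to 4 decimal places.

For each component E[X²] = Var + (mean)², giving 1: 0.98; 2: 46.08; 3: 27.54.
Overall E[X²] = 0.333333·0.98 + 0.333333·46.08 + 0.333333·27.54 = 24.8667.

24.8667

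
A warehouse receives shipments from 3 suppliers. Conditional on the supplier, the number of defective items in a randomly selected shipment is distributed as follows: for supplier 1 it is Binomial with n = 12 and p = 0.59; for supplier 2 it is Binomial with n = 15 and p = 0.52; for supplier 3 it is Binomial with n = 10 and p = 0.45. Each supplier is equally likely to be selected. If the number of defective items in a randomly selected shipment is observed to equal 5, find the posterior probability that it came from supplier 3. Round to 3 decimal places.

Likelihoods P(X=5 | ·): 1: 0.110274; 2: 0.0741284; 3: 0.234033.
Posterior ∝ prior × likelihood. Numerator for 3: 0.333333·0.234033 = 0.0780109.
Normalizing constant: 0.333333·0.110274 + 0.333333·0.0741284 + 0.333333·0.234033 = 0.139478.
P(3 | observation) = 0.0780109 / 0.139478 = 0.559305.

0.559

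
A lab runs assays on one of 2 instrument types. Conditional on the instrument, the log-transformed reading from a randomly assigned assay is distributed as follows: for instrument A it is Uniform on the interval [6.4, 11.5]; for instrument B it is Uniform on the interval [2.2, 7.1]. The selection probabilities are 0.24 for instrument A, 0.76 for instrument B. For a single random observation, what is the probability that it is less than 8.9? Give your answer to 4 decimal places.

0.8776

Conditional on each instrument, P(X < 8.9): A: 0.490196; B: 1.
By total probability, P(X < 8.9) = 0.24·0.490196 + 0.76·1 = 0.877647.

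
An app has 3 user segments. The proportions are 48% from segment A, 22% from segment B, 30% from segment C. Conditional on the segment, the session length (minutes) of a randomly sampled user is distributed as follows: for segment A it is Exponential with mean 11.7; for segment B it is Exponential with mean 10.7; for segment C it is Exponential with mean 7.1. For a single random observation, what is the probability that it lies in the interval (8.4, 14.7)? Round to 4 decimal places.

0.1962

Conditional on each segment, P(8.4 < X < 14.7): A: 0.203078; B: 0.202963; C: 0.180196.
By total probability, P(8.4 < X < 14.7) = 0.48·0.203078 + 0.22·0.202963 + 0.3·0.180196 = 0.196188.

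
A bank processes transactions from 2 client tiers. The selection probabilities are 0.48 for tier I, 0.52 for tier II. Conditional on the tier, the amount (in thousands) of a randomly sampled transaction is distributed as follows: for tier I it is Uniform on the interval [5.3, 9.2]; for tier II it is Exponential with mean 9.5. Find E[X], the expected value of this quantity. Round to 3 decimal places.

8.420

Component means — I: 7.25; II: 9.5.
E[X] = 0.48·7.25 + 0.52·9.5 = 8.42.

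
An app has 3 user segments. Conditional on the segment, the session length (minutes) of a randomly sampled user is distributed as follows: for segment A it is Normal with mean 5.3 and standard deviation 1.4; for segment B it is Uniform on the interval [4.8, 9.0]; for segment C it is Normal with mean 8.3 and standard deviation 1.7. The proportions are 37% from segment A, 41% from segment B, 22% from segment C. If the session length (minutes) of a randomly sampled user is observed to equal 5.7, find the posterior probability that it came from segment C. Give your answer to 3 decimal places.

Likelihoods f(5.7 | ·): A: 0.273562; B: 0.238095; C: 0.0728672.
Posterior ∝ prior × likelihood. Numerator for C: 0.22·0.0728672 = 0.0160308.
Normalizing constant: 0.37·0.273562 + 0.41·0.238095 + 0.22·0.0728672 = 0.214868.
P(C | observation) = 0.0160308 / 0.214868 = 0.0746077.

0.075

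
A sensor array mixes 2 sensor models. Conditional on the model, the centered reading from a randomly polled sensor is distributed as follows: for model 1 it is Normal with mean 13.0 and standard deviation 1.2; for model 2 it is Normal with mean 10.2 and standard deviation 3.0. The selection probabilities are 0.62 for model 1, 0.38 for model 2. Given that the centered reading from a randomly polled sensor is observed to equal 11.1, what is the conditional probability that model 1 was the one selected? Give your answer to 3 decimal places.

0.549

Likelihoods f(11.1 | ·): 1: 0.0949189; 2: 0.127129.
Posterior ∝ prior × likelihood. Numerator for 1: 0.62·0.0949189 = 0.0588497.
Normalizing constant: 0.62·0.0949189 + 0.38·0.127129 = 0.107159.
P(1 | observation) = 0.0588497 / 0.107159 = 0.549182.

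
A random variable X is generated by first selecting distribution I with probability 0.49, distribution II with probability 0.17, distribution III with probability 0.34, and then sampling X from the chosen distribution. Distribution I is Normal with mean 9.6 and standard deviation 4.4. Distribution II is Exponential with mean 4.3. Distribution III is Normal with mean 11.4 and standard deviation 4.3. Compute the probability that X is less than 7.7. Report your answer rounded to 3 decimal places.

Conditional on each component, P(X < 7.7): I: 0.332937; II: 0.833156; III: 0.194766.
By total probability, P(X < 7.7) = 0.49·0.332937 + 0.17·0.833156 + 0.34·0.194766 = 0.370996.

0.371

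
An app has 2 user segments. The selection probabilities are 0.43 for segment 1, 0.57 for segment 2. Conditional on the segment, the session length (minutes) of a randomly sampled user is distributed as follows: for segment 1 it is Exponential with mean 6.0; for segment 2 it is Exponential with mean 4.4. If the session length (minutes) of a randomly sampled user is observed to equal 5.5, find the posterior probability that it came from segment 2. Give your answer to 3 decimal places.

0.564

Likelihoods f(5.5 | ·): 1: 0.0666416; 2: 0.0651147.
Posterior ∝ prior × likelihood. Numerator for 2: 0.57·0.0651147 = 0.0371154.
Normalizing constant: 0.43·0.0666416 + 0.57·0.0651147 = 0.0657713.
P(2 | observation) = 0.0371154 / 0.0657713 = 0.56431.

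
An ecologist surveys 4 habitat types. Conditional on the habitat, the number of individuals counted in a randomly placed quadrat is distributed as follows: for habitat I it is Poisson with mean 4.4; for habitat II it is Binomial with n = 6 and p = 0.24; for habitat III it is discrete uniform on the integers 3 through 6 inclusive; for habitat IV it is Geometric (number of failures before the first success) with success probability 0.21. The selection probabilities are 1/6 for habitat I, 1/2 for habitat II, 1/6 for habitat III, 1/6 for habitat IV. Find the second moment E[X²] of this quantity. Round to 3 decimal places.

14.472

For each component E[X²] = Var + (mean)², giving I: 23.76; II: 3.168; III: 21.5; IV: 32.0658.
Overall E[X²] = 0.166667·23.76 + 0.5·3.168 + 0.166667·21.5 + 0.166667·32.0658 = 14.4716.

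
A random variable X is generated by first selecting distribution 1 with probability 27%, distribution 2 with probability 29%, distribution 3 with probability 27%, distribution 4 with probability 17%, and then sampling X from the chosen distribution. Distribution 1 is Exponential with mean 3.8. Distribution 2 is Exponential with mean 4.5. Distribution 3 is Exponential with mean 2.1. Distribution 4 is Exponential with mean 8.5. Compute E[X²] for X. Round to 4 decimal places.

46.4890

For each component E[X²] = Var + (mean)², giving 1: 28.88; 2: 40.5; 3: 8.82; 4: 144.5.
Overall E[X²] = 0.27·28.88 + 0.29·40.5 + 0.27·8.82 + 0.17·144.5 = 46.489.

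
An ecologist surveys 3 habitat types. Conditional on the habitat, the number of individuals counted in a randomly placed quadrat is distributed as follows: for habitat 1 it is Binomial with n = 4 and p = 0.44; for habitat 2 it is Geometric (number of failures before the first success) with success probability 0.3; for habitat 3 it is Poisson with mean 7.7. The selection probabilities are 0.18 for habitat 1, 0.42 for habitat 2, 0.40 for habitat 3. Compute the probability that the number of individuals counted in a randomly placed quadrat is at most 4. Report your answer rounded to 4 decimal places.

0.5767

Conditional on each habitat, P(X ≤ 4): 1: 1; 2: 0.83193; 3: 0.118145.
By total probability, P(X ≤ 4) = 0.18·1 + 0.42·0.83193 + 0.4·0.118145 = 0.576669.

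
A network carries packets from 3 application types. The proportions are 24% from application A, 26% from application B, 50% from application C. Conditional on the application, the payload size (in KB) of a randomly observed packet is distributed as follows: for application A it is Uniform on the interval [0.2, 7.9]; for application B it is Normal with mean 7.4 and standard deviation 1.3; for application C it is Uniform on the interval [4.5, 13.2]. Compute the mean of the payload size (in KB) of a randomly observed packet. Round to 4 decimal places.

7.3210

Component means — A: 4.05; B: 7.4; C: 8.85.
E[X] = 0.24·4.05 + 0.26·7.4 + 0.5·8.85 = 7.321.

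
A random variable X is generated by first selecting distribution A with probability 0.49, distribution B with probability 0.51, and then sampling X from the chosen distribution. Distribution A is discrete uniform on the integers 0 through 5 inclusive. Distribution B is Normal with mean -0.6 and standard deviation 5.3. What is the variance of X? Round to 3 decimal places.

Per component, A: μ=2.5, E[X²]=9.16667; B: μ=-0.6, E[X²]=28.45.
E[X] = 0.49·2.5 + 0.51·-0.6 = 0.919.
E[X²] = 0.49·9.16667 + 0.51·28.45 = 19.0012.
Var(X) = E[X²] − (E[X])² = 19.0012 − 0.844561 = 18.1566.

18.157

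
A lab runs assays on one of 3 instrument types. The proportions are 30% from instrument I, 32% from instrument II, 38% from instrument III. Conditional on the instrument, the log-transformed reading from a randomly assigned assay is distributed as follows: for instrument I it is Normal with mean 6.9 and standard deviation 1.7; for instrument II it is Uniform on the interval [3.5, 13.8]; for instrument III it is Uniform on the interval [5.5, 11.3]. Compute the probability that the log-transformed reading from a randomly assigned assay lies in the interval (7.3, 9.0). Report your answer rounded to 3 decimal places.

Conditional on each instrument, P(7.3 < X < 9.0): I: 0.29863; II: 0.165049; III: 0.293103.
By total probability, P(7.3 < X < 9.0) = 0.3·0.29863 + 0.32·0.165049 + 0.38·0.293103 = 0.253784.

0.254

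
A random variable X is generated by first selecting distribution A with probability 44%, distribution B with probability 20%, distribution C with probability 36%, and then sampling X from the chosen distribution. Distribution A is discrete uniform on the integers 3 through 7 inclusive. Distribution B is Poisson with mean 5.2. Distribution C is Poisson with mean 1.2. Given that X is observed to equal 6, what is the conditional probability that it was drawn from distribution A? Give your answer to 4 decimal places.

Likelihoods P(X=6 | ·): A: 0.2; B: 0.15148; C: 0.00124911.
Posterior ∝ prior × likelihood. Numerator for A: 0.44·0.2 = 0.088.
Normalizing constant: 0.44·0.2 + 0.2·0.15148 + 0.36·0.00124911 = 0.118746.
P(A | observation) = 0.088 / 0.118746 = 0.741079.

0.7411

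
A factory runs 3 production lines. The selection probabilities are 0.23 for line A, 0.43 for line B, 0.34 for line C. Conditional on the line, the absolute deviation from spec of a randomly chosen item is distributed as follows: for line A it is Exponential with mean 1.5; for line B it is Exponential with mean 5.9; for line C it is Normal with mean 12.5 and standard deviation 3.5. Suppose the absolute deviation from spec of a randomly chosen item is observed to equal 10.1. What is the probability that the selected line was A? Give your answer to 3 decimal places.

Likelihoods f(10.1 | ·): A: 0.000793705; B: 0.0305981; C: 0.0901028.
Posterior ∝ prior × likelihood. Numerator for A: 0.23·0.000793705 = 0.000182552.
Normalizing constant: 0.23·0.000793705 + 0.43·0.0305981 + 0.34·0.0901028 = 0.0439747.
P(A | observation) = 0.000182552 / 0.0439747 = 0.0041513.

0.004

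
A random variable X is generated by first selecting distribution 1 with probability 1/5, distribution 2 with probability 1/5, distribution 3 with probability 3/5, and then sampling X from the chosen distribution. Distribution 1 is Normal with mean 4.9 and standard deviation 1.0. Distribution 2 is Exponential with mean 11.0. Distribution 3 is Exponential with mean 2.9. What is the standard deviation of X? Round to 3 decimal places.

6.268

Per component, 1: μ=4.9, E[X²]=25.01; 2: μ=11, E[X²]=242; 3: μ=2.9, E[X²]=16.82.
E[X] = 0.2·4.9 + 0.2·11 + 0.6·2.9 = 4.92.
E[X²] = 0.2·25.01 + 0.2·242 + 0.6·16.82 = 63.494.
Var(X) = E[X²] − (E[X])² = 63.494 − 24.2064 = 39.2876.
SD(X) = √39.2876 = 6.26798.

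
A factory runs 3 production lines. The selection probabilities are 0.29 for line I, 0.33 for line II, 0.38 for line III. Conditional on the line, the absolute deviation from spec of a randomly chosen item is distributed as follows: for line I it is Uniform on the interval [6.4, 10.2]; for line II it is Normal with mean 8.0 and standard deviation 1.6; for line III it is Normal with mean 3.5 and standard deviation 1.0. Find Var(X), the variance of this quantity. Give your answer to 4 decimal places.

Per component, I: μ=8.3, E[X²]=70.0933; II: μ=8, E[X²]=66.56; III: μ=3.5, E[X²]=13.25.
E[X] = 0.29·8.3 + 0.33·8 + 0.38·3.5 = 6.377.
E[X²] = 0.29·70.0933 + 0.33·66.56 + 0.38·13.25 = 47.3269.
Var(X) = E[X²] − (E[X])² = 47.3269 − 40.6661 = 6.66074.

6.6607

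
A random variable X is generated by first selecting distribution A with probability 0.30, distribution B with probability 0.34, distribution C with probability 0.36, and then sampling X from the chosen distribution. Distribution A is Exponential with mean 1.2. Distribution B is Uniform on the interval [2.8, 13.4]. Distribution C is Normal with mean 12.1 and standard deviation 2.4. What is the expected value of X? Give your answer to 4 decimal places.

7.4700

Component means — A: 1.2; B: 8.1; C: 12.1.
E[X] = 0.3·1.2 + 0.34·8.1 + 0.36·12.1 = 7.47.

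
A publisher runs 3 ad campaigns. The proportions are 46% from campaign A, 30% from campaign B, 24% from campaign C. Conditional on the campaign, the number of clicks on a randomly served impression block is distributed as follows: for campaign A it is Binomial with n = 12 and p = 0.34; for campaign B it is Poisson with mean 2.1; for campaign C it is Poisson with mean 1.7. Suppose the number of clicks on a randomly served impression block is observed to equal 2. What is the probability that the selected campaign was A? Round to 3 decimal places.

0.276

Likelihoods P(X=2 | ·): A: 0.119658; B: 0.270016; C: 0.263978.
Posterior ∝ prior × likelihood. Numerator for A: 0.46·0.119658 = 0.0550426.
Normalizing constant: 0.46·0.119658 + 0.3·0.270016 + 0.24·0.263978 = 0.199402.
P(A | observation) = 0.0550426 / 0.199402 = 0.276038.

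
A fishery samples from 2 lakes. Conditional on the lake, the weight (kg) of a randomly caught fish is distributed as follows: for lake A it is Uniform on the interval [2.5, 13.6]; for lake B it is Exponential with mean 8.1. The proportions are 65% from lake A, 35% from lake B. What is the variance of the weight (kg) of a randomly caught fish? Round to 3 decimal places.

29.638

Per component, A: μ=8.05, E[X²]=75.07; B: μ=8.1, E[X²]=131.22.
E[X] = 0.65·8.05 + 0.35·8.1 = 8.0675.
E[X²] = 0.65·75.07 + 0.35·131.22 = 94.7225.
Var(X) = E[X²] − (E[X])² = 94.7225 − 65.0846 = 29.6379.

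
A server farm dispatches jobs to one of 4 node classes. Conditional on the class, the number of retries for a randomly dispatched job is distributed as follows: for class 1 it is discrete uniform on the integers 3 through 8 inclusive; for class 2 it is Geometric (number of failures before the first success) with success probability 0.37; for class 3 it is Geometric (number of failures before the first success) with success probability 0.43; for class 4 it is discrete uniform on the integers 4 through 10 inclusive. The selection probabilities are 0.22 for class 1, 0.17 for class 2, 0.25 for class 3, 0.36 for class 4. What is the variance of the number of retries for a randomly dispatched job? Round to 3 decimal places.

9.932

Per component, 1: μ=5.5, E[X²]=33.1667; 2: μ=1.7027, E[X²]=7.5011; 3: μ=1.32558, E[X²]=4.83991; 4: μ=7, E[X²]=53.
E[X] = 0.22·5.5 + 0.17·1.7027 + 0.25·1.32558 + 0.36·7 = 4.35085.
E[X²] = 0.22·33.1667 + 0.17·7.5011 + 0.25·4.83991 + 0.36·53 = 28.8618.
Var(X) = E[X²] − (E[X])² = 28.8618 − 18.9299 = 9.93189.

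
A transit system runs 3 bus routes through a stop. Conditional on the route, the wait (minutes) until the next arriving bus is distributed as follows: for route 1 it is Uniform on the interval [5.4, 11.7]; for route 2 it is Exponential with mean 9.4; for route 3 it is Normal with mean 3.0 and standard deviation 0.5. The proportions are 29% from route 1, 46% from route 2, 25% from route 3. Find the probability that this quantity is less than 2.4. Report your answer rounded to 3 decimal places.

0.132

Conditional on each route, P(X < 2.4): 1: 0; 2: 0.225331; 3: 0.11507.
By total probability, P(X < 2.4) = 0.29·0 + 0.46·0.225331 + 0.25·0.11507 = 0.13242.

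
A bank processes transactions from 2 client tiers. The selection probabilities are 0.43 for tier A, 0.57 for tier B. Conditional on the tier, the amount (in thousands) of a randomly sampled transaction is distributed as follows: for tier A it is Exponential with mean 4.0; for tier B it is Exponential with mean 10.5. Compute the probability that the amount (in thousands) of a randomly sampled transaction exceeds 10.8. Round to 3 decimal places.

0.233

Conditional on each tier, P(X > 10.8): A: 0.0672055; B: 0.357517.
By total probability, P(X > 10.8) = 0.43·0.0672055 + 0.57·0.357517 = 0.232683.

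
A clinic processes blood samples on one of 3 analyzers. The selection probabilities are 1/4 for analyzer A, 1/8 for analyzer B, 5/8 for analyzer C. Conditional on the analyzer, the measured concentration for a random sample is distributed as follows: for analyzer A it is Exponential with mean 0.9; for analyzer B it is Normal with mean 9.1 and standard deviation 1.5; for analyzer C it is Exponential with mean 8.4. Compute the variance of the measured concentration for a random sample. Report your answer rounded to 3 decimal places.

55.512

Per component, A: μ=0.9, E[X²]=1.62; B: μ=9.1, E[X²]=85.06; C: μ=8.4, E[X²]=141.12.
E[X] = 0.25·0.9 + 0.125·9.1 + 0.625·8.4 = 6.6125.
E[X²] = 0.25·1.62 + 0.125·85.06 + 0.625·141.12 = 99.2375.
Var(X) = E[X²] − (E[X])² = 99.2375 − 43.7252 = 55.5123.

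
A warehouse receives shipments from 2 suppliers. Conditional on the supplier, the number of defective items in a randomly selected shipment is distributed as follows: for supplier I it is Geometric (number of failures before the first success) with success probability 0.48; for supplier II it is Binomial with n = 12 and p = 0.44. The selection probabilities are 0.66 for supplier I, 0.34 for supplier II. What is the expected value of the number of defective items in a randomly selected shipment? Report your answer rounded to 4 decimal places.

2.5102

Component means — I: 1.08333; II: 5.28.
E[X] = 0.66·1.08333 + 0.34·5.28 = 2.5102.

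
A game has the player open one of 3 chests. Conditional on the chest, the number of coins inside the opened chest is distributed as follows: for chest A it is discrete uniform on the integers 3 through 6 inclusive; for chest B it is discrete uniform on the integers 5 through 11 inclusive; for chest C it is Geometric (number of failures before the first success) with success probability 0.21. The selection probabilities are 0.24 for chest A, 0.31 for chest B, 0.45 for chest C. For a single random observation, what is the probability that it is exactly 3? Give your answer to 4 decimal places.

Conditional on each chest, P(X = 3): A: 0.25; B: 0; C: 0.103538.
By total probability, P(X = 3) = 0.24·0.25 + 0.31·0 + 0.45·0.103538 = 0.106592.

0.1066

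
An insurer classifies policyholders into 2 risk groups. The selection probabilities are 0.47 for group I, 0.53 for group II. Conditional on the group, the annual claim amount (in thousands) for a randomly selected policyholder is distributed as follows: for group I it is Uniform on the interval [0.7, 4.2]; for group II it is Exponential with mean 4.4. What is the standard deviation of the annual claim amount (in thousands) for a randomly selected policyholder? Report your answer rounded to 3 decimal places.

3.419

Per component, I: μ=2.45, E[X²]=7.02333; II: μ=4.4, E[X²]=38.72.
E[X] = 0.47·2.45 + 0.53·4.4 = 3.4835.
E[X²] = 0.47·7.02333 + 0.53·38.72 = 23.8226.
Var(X) = E[X²] − (E[X])² = 23.8226 − 12.1348 = 11.6878.
SD(X) = √11.6878 = 3.41874.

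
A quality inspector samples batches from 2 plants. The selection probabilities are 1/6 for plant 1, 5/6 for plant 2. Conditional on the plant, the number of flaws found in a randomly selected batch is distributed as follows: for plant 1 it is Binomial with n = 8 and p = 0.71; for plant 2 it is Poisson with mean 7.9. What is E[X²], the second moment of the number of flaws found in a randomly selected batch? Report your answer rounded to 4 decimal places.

For each component E[X²] = Var + (mean)², giving 1: 33.9096; 2: 70.31.
Overall E[X²] = 0.166667·33.9096 + 0.833333·70.31 = 64.2433.

64.2433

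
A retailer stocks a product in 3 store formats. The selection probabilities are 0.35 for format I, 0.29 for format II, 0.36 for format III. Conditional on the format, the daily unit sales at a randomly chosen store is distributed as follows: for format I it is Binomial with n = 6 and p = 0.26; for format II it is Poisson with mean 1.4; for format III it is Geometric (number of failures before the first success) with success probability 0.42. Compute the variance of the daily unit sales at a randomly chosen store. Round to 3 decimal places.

2.000

Per component, I: μ=1.56, E[X²]=3.588; II: μ=1.4, E[X²]=3.36; III: μ=1.38095, E[X²]=5.19501.
E[X] = 0.35·1.56 + 0.29·1.4 + 0.36·1.38095 = 1.44914.
E[X²] = 0.35·3.588 + 0.29·3.36 + 0.36·5.19501 = 4.1004.
Var(X) = E[X²] − (E[X])² = 4.1004 − 2.10002 = 2.00039.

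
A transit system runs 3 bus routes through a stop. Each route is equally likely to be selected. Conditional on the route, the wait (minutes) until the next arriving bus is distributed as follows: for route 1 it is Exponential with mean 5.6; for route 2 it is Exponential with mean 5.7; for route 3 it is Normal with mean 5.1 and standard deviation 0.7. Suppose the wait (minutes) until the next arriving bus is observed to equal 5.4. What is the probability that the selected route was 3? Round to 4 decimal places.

Likelihoods f(5.4 | ·): 1: 0.0680813; 2: 0.0680281; 3: 0.51991.
Posterior ∝ prior × likelihood. Numerator for 3: 0.333333·0.51991 = 0.173303.
Normalizing constant: 0.333333·0.0680813 + 0.333333·0.0680281 + 0.333333·0.51991 = 0.218673.
P(3 | observation) = 0.173303 / 0.218673 = 0.792522.

0.7925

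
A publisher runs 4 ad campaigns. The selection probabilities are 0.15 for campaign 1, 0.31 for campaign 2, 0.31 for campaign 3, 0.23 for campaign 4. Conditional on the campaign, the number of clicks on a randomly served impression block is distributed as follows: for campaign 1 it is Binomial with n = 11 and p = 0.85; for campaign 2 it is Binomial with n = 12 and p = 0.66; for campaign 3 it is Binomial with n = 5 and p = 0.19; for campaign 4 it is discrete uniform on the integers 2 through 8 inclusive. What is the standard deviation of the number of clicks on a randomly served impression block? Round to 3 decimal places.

3.561

Per component, 1: μ=9.35, E[X²]=88.825; 2: μ=7.92, E[X²]=65.4192; 3: μ=0.95, E[X²]=1.672; 4: μ=5, E[X²]=29.
E[X] = 0.15·9.35 + 0.31·7.92 + 0.31·0.95 + 0.23·5 = 5.3022.
E[X²] = 0.15·88.825 + 0.31·65.4192 + 0.31·1.672 + 0.23·29 = 40.792.
Var(X) = E[X²] − (E[X])² = 40.792 − 28.1133 = 12.6787.
SD(X) = √12.6787 = 3.56072.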